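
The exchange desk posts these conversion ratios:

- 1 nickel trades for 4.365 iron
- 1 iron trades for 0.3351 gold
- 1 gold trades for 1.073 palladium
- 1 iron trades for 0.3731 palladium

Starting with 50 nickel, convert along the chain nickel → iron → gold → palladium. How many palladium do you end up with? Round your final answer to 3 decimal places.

50 nickel × 4.365 = 218.25 iron
218.25 iron × 0.3351 = 73.135575 gold
73.135575 gold × 1.073 = 78.474471975 palladium

78.474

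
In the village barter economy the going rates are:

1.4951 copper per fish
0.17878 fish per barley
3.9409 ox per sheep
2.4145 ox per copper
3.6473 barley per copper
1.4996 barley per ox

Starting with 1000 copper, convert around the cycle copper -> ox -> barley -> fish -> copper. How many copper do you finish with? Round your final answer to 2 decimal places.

967.81

1000 copper × 2.4145 = 2414.5 ox
2414.5 ox × 1.4996 = 3620.7842 barley
3620.7842 barley × 0.17878 = 647.323799276 fish
647.323799276 fish × 1.4951 = 967.8138122975476 copper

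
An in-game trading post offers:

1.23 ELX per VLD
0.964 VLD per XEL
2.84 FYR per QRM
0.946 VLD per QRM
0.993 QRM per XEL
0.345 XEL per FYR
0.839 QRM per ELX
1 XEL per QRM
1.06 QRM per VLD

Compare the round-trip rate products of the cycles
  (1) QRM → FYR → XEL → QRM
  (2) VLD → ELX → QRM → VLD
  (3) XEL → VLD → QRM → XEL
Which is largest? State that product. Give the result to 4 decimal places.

1.0218

(1) 2.84 × 0.345 × 0.993 = 0.97294
(2) 1.23 × 0.839 × 0.946 = 0.97624
(3) 0.964 × 1.06 × 1 = 1.02184
Highest is cycle (3) at 1.0218 (>1, arbitrage).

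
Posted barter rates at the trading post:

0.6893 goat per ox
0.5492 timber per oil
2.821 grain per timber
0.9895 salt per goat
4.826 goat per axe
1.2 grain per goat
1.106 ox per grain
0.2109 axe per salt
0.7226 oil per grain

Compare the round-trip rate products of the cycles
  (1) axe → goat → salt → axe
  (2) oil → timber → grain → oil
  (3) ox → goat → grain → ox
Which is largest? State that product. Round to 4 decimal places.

(1) 4.826 × 0.9895 × 0.2109 = 1.00712
(2) 0.5492 × 2.821 × 0.7226 = 1.11952
(3) 0.6893 × 1.2 × 1.106 = 0.91484
Highest is cycle (2) at 1.1195 (>1, arbitrage).

1.1195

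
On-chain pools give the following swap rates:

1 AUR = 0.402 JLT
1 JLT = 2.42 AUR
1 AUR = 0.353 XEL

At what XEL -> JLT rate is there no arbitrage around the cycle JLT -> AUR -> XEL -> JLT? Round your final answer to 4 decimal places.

1.1706

Known legs of the cycle: 2.42 × 0.353 = 0.85426
For no arbitrage the full-cycle product must be 1, so the missing rate is 1 / 0.85426 ≈ 1.170604.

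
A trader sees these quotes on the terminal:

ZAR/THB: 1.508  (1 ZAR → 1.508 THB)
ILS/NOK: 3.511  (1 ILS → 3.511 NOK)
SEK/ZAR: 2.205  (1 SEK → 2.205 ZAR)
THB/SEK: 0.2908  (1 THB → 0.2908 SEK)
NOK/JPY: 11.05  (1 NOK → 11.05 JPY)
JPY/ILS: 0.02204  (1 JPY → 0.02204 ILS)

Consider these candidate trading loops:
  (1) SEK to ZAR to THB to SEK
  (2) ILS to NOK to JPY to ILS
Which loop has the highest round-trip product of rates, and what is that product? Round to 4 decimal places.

(1) 2.205 × 1.508 × 0.2908 = 0.96695
(2) 3.511 × 11.05 × 0.02204 = 0.85508
Highest is cycle (1) at 0.9670 (≤1, no arbitrage).

0.9670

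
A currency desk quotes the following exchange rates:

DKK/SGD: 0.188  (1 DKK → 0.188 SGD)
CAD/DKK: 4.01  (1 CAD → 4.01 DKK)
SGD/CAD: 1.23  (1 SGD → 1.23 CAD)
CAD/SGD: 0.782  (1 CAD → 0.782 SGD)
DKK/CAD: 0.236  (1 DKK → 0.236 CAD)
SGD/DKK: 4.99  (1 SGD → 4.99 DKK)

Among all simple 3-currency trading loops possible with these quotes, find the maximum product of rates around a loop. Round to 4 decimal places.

CAD→DKK→SGD→CAD: 4.01 × 0.188 × 1.23 = 0.92727
CAD→SGD→DKK→CAD: 0.782 × 4.99 × 0.236 = 0.92091
Maximum is CAD→DKK→SGD→CAD at 0.9273; no arbitrage — every cycle loses value.

0.9273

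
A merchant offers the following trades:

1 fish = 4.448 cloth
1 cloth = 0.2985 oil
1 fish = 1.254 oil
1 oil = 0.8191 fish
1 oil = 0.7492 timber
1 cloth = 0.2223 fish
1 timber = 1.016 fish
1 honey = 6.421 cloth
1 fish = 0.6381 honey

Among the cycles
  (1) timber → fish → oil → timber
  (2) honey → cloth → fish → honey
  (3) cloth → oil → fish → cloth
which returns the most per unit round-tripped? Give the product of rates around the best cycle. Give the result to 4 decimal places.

1.0875

(1) 1.016 × 1.254 × 0.7492 = 0.95453
(2) 6.421 × 0.2223 × 0.6381 = 0.91082
(3) 0.2985 × 0.8191 × 4.448 = 1.08754
Highest is cycle (3) at 1.0875 (>1, arbitrage).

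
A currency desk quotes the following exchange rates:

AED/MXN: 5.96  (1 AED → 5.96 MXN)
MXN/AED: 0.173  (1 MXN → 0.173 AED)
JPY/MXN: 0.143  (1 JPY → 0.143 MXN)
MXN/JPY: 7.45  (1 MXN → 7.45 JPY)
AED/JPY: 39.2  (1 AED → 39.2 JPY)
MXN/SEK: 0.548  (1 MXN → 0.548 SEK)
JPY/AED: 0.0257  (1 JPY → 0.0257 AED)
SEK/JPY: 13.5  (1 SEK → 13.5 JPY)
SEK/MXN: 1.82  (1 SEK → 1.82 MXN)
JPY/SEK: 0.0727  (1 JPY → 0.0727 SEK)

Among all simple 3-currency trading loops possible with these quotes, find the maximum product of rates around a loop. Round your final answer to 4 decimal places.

JPY→AED→MXN→JPY: 0.0257 × 5.96 × 7.45 = 1.14113
JPY→MXN→SEK→JPY: 0.143 × 0.548 × 13.5 = 1.05791
JPY→SEK→MXN→JPY: 0.0727 × 1.82 × 7.45 = 0.98574
JPY→MXN→AED→JPY: 0.143 × 0.173 × 39.2 = 0.96977
Maximum is JPY→AED→MXN→JPY at 1.1411; arbitrage exists.

1.1411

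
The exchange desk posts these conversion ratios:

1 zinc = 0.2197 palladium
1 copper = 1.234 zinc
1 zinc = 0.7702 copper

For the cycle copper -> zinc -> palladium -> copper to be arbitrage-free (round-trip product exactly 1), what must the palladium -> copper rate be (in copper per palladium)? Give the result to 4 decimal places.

3.6885

Known legs of the cycle: 1.234 × 0.2197 = 0.2711098
For no arbitrage the full-cycle product must be 1, so the missing rate is 1 / 0.2711098 ≈ 3.688542.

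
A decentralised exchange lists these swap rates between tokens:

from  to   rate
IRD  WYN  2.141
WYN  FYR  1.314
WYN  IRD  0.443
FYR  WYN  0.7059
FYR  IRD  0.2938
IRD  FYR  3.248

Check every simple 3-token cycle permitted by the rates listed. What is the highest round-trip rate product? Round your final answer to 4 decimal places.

IRD→FYR→WYN→IRD: 3.248 × 0.7059 × 0.443 = 1.01569
IRD→WYN→FYR→IRD: 2.141 × 1.314 × 0.2938 = 0.82654
Maximum is IRD→FYR→WYN→IRD at 1.0157; arbitrage exists.

1.0157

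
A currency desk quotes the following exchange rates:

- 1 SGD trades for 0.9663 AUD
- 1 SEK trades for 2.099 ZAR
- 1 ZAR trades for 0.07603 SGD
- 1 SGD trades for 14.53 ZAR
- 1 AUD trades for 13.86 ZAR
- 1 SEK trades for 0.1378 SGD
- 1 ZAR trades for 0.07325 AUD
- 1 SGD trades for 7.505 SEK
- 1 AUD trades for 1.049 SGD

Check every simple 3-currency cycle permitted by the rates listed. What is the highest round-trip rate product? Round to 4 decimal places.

1.1977

ZAR→SGD→SEK→ZAR: 0.07603 × 7.505 × 2.099 = 1.19770
ZAR→AUD→SGD→ZAR: 0.07325 × 1.049 × 14.53 = 1.11647
ZAR→SGD→AUD→ZAR: 0.07603 × 0.9663 × 13.86 = 1.01826
Maximum is ZAR→SGD→SEK→ZAR at 1.1977; arbitrage exists.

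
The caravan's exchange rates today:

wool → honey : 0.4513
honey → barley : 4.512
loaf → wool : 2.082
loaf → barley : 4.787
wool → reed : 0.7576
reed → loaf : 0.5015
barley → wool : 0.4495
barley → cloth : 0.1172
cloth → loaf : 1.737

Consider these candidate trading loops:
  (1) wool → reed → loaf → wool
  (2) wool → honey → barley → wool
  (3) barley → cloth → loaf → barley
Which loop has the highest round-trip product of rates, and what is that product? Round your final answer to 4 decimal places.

(1) 0.7576 × 0.5015 × 2.082 = 0.79103
(2) 0.4513 × 4.512 × 0.4495 = 0.91530
(3) 0.1172 × 1.737 × 4.787 = 0.97452
Highest is cycle (3) at 0.9745 (≤1, no arbitrage).

0.9745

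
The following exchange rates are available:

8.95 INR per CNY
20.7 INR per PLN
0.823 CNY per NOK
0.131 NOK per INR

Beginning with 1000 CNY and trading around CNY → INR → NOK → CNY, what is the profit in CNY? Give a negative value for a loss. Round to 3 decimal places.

1000 CNY × 8.95 = 8950 INR
8950 INR × 0.131 = 1172.45 NOK
1172.45 NOK × 0.823 = 964.92635 CNY
Net change: 964.92635 − 1000 = -35.07365 CNY

-35.074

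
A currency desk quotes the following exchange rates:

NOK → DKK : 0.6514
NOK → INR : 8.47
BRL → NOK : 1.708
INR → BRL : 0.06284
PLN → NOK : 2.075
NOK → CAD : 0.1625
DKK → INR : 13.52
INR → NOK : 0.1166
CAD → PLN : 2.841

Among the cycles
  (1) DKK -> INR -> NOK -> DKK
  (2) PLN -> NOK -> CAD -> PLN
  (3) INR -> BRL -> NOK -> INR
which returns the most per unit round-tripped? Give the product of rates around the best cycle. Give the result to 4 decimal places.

1.0269

(1) 13.52 × 0.1166 × 0.6514 = 1.02689
(2) 2.075 × 0.1625 × 2.841 = 0.95795
(3) 0.06284 × 1.708 × 8.47 = 0.90909
Highest is cycle (1) at 1.0269 (>1, arbitrage).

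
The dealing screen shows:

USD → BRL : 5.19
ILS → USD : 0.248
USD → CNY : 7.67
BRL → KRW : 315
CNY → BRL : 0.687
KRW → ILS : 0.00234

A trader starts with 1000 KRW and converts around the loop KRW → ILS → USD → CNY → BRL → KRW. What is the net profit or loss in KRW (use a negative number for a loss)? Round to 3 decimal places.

-36.770

1000 KRW × 0.00234 = 2.34 ILS
2.34 ILS × 0.248 = 0.58032 USD
0.58032 USD × 7.67 = 4.4510544 CNY
4.4510544 CNY × 0.687 = 3.0578743728 BRL
3.0578743728 BRL × 315 = 963.230427432 KRW
Net change: 963.230427432 − 1000 = -36.769572568 KRW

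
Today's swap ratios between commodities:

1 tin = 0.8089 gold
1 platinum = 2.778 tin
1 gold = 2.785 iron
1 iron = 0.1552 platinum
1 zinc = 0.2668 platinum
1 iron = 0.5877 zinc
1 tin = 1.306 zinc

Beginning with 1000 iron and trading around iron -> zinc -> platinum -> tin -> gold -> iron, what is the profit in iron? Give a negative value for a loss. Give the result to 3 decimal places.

1000 iron × 0.5877 = 587.7 zinc
587.7 zinc × 0.2668 = 156.79836 platinum
156.79836 platinum × 2.778 = 435.58584408 tin
435.58584408 tin × 0.8089 = 352.345389276312 gold
352.345389276312 gold × 2.785 = 981.28190913452892 iron
Net change: 981.28190913452892 − 1000 = -18.71809086547108 iron

-18.718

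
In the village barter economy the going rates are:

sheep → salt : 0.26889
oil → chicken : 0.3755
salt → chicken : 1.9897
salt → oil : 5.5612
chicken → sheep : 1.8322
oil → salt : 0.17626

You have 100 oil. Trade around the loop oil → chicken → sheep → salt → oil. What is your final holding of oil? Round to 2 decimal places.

100 oil × 0.3755 = 37.55 chicken
37.55 chicken × 1.8322 = 68.79911 sheep
68.79911 sheep × 0.26889 = 18.4993926879 salt
18.4993926879 salt × 5.5612 = 102.87882261594948 oil

102.88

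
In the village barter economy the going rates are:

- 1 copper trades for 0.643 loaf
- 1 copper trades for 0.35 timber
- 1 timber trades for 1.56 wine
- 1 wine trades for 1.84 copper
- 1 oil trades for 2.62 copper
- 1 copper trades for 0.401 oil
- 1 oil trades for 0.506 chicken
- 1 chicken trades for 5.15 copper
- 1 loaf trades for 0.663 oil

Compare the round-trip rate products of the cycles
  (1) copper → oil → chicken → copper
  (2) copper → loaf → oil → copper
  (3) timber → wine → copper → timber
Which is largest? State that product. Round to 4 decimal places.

(1) 0.401 × 0.506 × 5.15 = 1.04497
(2) 0.643 × 0.663 × 2.62 = 1.11693
(3) 1.56 × 1.84 × 0.35 = 1.00464
Highest is cycle (2) at 1.1169 (>1, arbitrage).

1.1169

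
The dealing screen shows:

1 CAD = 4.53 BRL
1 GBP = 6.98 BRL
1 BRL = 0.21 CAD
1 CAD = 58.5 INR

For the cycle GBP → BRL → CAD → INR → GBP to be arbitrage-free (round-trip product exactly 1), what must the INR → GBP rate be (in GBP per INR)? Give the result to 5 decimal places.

0.01166

Known legs of the cycle: 6.98 × 0.21 × 58.5 = 85.7493
For no arbitrage the full-cycle product must be 1, so the missing rate is 1 / 85.7493 ≈ 0.0116619.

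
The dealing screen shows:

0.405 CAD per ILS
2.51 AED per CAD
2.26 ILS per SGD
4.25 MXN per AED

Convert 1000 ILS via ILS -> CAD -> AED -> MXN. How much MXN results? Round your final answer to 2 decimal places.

4320.34

1000 ILS × 0.405 = 405 CAD
405 CAD × 2.51 = 1016.55 AED
1016.55 AED × 4.25 = 4320.3375 MXN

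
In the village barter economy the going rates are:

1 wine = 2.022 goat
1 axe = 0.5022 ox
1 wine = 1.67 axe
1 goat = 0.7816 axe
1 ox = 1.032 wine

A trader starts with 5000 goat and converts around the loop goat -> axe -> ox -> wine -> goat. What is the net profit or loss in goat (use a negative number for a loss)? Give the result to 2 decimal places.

5000 goat × 0.7816 = 3908 axe
3908 axe × 0.5022 = 1962.5976 ox
1962.5976 ox × 1.032 = 2025.4007232 wine
2025.4007232 wine × 2.022 = 4095.3602623104 goat
Net change: 4095.3602623104 − 5000 = -904.6397376896 goat

-904.64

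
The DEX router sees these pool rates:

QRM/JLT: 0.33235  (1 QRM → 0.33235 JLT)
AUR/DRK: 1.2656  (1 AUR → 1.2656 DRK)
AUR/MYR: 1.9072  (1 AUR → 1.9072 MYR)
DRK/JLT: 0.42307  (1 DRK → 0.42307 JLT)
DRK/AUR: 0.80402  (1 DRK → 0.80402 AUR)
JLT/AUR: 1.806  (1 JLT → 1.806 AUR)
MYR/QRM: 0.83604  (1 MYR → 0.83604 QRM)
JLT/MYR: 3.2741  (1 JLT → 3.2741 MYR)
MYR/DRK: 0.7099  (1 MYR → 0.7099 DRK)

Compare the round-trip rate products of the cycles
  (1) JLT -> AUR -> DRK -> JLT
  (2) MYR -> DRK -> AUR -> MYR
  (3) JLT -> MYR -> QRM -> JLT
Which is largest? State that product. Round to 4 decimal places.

1.0886

(1) 1.806 × 1.2656 × 0.42307 = 0.96700
(2) 0.7099 × 0.80402 × 1.9072 = 1.08858
(3) 3.2741 × 0.83604 × 0.33235 = 0.90973
Highest is cycle (2) at 1.0886 (>1, arbitrage).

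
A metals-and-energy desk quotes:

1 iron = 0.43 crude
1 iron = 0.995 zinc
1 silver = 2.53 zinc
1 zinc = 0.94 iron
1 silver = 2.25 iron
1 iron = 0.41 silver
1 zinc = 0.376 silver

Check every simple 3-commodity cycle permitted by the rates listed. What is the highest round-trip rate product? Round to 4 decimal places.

zinc→iron→silver→zinc: 0.94 × 0.41 × 2.53 = 0.97506
zinc→silver→iron→zinc: 0.376 × 2.25 × 0.995 = 0.84177
Maximum is zinc→iron→silver→zinc at 0.9751; no arbitrage — every cycle loses value.

0.9751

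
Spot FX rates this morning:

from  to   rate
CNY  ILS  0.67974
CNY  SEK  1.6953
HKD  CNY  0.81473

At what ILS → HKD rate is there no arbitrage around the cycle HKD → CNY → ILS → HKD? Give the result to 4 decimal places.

Known legs of the cycle: 0.81473 × 0.67974 = 0.5538045702
For no arbitrage the full-cycle product must be 1, so the missing rate is 1 / 0.5538045702 ≈ 1.805691.

1.8057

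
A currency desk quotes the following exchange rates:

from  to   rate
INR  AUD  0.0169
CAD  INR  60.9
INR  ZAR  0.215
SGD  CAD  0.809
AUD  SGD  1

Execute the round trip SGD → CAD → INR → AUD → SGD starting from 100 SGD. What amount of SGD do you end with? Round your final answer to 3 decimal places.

100 SGD × 0.809 = 80.9 CAD
80.9 CAD × 60.9 = 4926.81 INR
4926.81 INR × 0.0169 = 83.263089 AUD
83.263089 AUD × 1 = 83.263089 SGD

83.263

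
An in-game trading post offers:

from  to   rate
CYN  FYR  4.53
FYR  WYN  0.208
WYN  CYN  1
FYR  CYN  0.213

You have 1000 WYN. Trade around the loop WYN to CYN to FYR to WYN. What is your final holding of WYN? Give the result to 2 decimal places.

942.24

1000 WYN × 1 = 1000 CYN
1000 CYN × 4.53 = 4530 FYR
4530 FYR × 0.208 = 942.24 WYN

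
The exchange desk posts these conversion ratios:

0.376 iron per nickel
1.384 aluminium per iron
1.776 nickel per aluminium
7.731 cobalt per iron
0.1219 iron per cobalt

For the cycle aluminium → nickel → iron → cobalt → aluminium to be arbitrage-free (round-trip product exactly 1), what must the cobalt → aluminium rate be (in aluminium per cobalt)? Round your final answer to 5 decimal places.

0.19370

Known legs of the cycle: 1.776 × 0.376 × 7.731 = 5.162576256
For no arbitrage the full-cycle product must be 1, so the missing rate is 1 / 5.162576256 ≈ 0.1937017.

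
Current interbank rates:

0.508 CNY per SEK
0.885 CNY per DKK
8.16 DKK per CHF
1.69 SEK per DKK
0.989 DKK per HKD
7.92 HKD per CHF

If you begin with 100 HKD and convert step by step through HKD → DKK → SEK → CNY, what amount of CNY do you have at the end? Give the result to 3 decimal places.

84.908

100 HKD × 0.989 = 98.9 DKK
98.9 DKK × 1.69 = 167.141 SEK
167.141 SEK × 0.508 = 84.907628 CNY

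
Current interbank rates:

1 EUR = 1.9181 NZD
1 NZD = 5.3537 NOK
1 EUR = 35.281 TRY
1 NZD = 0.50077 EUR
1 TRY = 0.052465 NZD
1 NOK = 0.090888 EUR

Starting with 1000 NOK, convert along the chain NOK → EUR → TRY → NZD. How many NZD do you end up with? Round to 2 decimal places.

1000 NOK × 0.090888 = 90.888 EUR
90.888 EUR × 35.281 = 3206.619528 TRY
3206.619528 TRY × 0.052465 = 168.23529353652 NZD

168.24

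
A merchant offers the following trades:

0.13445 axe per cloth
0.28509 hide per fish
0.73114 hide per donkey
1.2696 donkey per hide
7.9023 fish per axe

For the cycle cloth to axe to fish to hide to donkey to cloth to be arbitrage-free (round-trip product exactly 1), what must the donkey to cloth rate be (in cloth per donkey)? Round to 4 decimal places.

2.6004

Known legs of the cycle: 0.13445 × 7.9023 × 0.28509 × 1.2696 = 0.38455921034880804
For no arbitrage the full-cycle product must be 1, so the missing rate is 1 / 0.38455921034880804 ≈ 2.600380.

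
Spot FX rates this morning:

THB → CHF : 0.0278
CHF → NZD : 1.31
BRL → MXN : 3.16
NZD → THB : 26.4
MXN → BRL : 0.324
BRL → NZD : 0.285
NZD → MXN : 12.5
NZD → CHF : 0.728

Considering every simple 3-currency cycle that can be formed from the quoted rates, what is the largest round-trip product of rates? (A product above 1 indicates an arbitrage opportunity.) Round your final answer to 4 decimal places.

MXN→BRL→NZD→MXN: 0.324 × 0.285 × 12.5 = 1.15425
CHF→NZD→THB→CHF: 1.31 × 26.4 × 0.0278 = 0.96144
Maximum is MXN→BRL→NZD→MXN at 1.1543; arbitrage exists.

1.1543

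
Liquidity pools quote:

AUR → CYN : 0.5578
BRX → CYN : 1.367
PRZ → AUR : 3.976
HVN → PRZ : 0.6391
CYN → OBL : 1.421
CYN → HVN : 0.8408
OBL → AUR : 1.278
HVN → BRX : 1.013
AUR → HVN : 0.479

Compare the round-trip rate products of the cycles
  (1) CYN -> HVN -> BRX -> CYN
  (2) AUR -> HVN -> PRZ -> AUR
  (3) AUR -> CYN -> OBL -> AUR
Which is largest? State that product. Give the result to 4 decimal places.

1.2172

(1) 0.8408 × 1.013 × 1.367 = 1.16432
(2) 0.479 × 0.6391 × 3.976 = 1.21717
(3) 0.5578 × 1.421 × 1.278 = 1.01299
Highest is cycle (2) at 1.2172 (>1, arbitrage).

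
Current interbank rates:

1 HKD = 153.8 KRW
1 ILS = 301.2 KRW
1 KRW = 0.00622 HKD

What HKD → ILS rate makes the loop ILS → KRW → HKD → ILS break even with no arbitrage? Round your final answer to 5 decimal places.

0.53377

Known legs of the cycle: 301.2 × 0.00622 = 1.873464
For no arbitrage the full-cycle product must be 1, so the missing rate is 1 / 1.873464 ≈ 0.5337706.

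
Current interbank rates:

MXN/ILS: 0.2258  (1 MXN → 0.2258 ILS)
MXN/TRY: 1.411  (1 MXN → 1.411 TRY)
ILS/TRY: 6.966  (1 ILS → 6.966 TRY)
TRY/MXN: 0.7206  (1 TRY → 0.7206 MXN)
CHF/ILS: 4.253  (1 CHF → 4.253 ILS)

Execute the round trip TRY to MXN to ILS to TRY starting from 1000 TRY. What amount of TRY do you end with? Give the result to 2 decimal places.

1133.45

1000 TRY × 0.7206 = 720.6 MXN
720.6 MXN × 0.2258 = 162.71148 ILS
162.71148 ILS × 6.966 = 1133.44816968 TRY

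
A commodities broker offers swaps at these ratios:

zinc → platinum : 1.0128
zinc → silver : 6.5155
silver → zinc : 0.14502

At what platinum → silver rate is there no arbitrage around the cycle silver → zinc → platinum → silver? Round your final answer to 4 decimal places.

6.8085

Known legs of the cycle: 0.14502 × 1.0128 = 0.146876256
For no arbitrage the full-cycle product must be 1, so the missing rate is 1 / 0.146876256 ≈ 6.808452.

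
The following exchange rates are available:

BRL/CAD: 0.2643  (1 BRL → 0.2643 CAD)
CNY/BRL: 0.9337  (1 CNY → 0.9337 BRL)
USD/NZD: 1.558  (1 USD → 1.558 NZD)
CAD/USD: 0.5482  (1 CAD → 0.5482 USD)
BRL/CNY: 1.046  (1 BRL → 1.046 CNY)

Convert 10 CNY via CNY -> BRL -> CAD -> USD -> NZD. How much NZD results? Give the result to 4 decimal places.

10 CNY × 0.9337 = 9.337 BRL
9.337 BRL × 0.2643 = 2.4677691 CAD
2.4677691 CAD × 0.5482 = 1.35283102062 USD
1.35283102062 USD × 1.558 = 2.10771073012596 NZD

2.1077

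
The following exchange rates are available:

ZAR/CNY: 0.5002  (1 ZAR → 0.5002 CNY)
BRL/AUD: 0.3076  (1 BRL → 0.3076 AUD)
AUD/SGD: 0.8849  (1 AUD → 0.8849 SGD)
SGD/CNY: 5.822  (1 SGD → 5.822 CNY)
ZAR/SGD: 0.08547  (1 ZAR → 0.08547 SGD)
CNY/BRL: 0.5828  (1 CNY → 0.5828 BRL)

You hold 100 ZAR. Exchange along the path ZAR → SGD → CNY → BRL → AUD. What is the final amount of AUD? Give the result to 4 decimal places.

8.9206

100 ZAR × 0.08547 = 8.547 SGD
8.547 SGD × 5.822 = 49.760634 CNY
49.760634 CNY × 0.5828 = 29.0004974952 BRL
29.0004974952 BRL × 0.3076 = 8.92055302952352 AUD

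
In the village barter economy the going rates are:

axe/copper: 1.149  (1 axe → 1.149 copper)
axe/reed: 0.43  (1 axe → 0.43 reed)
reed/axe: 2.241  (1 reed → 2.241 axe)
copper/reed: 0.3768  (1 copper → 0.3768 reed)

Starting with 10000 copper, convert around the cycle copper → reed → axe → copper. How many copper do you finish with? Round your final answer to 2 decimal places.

9702.26

10000 copper × 0.3768 = 3768 reed
3768 reed × 2.241 = 8444.088 axe
8444.088 axe × 1.149 = 9702.257112 copper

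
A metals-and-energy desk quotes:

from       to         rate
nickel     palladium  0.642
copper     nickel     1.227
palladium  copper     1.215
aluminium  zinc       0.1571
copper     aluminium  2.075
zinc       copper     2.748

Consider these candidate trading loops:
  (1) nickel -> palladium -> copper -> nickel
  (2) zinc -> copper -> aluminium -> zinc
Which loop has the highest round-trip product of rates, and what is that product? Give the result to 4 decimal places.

0.9571

(1) 0.642 × 1.215 × 1.227 = 0.95710
(2) 2.748 × 2.075 × 0.1571 = 0.89580
Highest is cycle (1) at 0.9571 (≤1, no arbitrage).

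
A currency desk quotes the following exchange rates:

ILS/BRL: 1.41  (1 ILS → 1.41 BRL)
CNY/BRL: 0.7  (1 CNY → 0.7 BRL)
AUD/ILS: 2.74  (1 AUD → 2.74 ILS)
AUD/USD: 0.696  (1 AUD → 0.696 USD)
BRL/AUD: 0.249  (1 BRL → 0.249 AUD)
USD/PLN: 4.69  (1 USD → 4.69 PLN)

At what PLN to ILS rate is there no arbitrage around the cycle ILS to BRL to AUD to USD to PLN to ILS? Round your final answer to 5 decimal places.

Known legs of the cycle: 1.41 × 0.249 × 0.696 × 4.69 = 1.1460420216
For no arbitrage the full-cycle product must be 1, so the missing rate is 1 / 1.1460420216 ≈ 0.8725684.

0.87257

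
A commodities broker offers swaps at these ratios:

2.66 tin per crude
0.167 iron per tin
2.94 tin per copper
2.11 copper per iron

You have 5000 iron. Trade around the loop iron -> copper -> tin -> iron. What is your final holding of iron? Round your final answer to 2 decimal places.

5000 iron × 2.11 = 10550 copper
10550 copper × 2.94 = 31017 tin
31017 tin × 0.167 = 5179.839 iron

5179.84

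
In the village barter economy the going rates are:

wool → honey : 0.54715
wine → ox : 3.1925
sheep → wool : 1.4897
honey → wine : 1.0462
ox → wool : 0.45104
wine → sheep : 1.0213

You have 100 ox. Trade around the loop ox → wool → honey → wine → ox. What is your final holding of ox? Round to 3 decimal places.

100 ox × 0.45104 = 45.104 wool
45.104 wool × 0.54715 = 24.6786536 honey
24.6786536 honey × 1.0462 = 25.81880739632 wine
25.81880739632 wine × 3.1925 = 82.4265426127516 ox

82.427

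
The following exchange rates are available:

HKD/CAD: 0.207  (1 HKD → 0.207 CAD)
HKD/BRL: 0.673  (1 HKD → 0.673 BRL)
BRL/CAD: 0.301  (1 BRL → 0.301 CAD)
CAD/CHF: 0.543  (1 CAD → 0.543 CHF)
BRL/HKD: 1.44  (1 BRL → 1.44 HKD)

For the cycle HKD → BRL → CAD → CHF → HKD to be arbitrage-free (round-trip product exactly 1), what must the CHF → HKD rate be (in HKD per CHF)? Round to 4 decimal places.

Known legs of the cycle: 0.673 × 0.301 × 0.543 = 0.109997139
For no arbitrage the full-cycle product must be 1, so the missing rate is 1 / 0.109997139 ≈ 9.091146.

9.0911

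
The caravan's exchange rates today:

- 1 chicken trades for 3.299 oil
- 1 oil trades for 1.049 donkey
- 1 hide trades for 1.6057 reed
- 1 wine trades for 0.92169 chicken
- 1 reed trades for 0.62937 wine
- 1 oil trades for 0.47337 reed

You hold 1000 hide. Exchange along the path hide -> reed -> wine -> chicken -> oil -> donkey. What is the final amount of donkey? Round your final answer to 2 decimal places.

1000 hide × 1.6057 = 1605.7 reed
1605.7 reed × 0.62937 = 1010.579409 wine
1010.579409 wine × 0.92169 = 931.44093548121 chicken
931.44093548121 chicken × 3.299 = 3072.82364615251179 oil
3072.82364615251179 oil × 1.049 = 3223.39200481398486771 donkey

3223.39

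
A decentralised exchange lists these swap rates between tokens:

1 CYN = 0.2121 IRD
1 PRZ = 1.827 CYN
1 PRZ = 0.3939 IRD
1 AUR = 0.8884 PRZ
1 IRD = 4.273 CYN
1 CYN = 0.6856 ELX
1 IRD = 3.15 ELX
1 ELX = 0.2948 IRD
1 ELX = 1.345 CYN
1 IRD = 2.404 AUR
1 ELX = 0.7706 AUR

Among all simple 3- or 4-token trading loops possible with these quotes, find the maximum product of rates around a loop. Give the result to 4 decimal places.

0.8986

IRD→ELX→CYN→IRD: 3.15 × 1.345 × 0.2121 = 0.89861
IRD→CYN→ELX→IRD: 4.273 × 0.6856 × 0.2948 = 0.86364
CYN→ELX→AUR→PRZ→CYN: 0.6856 × 0.7706 × 0.8884 × 1.827 = 0.85753
IRD→ELX→AUR→PRZ→IRD: 3.15 × 0.7706 × 0.8884 × 0.3939 = 0.84944
IRD→AUR→PRZ→IRD: 2.404 × 0.8884 × 0.3939 = 0.84126
IRD→AUR→PRZ→CYN→IRD: 2.404 × 0.8884 × 1.827 × 0.2121 = 0.82760
Maximum is IRD→ELX→CYN→IRD at 0.8986; no arbitrage — every cycle loses value.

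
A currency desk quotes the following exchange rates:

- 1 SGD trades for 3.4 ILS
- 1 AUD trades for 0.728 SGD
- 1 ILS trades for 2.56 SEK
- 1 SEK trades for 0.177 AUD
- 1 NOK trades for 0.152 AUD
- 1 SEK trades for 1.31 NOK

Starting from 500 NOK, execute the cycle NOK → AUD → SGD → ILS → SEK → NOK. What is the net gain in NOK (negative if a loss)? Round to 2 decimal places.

130.86

500 NOK × 0.152 = 76 AUD
76 AUD × 0.728 = 55.328 SGD
55.328 SGD × 3.4 = 188.1152 ILS
188.1152 ILS × 2.56 = 481.574912 SEK
481.574912 SEK × 1.31 = 630.86313472 NOK
Net change: 630.86313472 − 500 = 130.86313472 NOK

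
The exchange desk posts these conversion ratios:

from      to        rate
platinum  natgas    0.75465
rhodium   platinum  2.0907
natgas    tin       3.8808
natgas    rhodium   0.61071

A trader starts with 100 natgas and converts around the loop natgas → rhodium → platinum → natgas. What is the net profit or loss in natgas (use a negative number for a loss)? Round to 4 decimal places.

100 natgas × 0.61071 = 61.071 rhodium
61.071 rhodium × 2.0907 = 127.6811397 platinum
127.6811397 platinum × 0.75465 = 96.354572074605 natgas
Net change: 96.354572074605 − 100 = -3.645427925395 natgas

-3.6454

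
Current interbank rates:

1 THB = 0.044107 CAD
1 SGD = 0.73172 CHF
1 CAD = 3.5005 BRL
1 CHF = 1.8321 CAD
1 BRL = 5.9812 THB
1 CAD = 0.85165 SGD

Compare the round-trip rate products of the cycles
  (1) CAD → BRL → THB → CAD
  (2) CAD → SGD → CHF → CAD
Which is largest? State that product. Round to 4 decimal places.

(1) 3.5005 × 5.9812 × 0.044107 = 0.92348
(2) 0.85165 × 0.73172 × 1.8321 = 1.14171
Highest is cycle (2) at 1.1417 (>1, arbitrage).

1.1417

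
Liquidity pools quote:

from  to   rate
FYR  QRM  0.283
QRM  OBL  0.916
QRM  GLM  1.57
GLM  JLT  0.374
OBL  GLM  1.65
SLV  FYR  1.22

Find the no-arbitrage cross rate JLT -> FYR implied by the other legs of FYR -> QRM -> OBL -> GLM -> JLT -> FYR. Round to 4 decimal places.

Known legs of the cycle: 0.283 × 0.916 × 1.65 × 0.374 = 0.1599695988
For no arbitrage the full-cycle product must be 1, so the missing rate is 1 / 0.1599695988 ≈ 6.251188.

6.2512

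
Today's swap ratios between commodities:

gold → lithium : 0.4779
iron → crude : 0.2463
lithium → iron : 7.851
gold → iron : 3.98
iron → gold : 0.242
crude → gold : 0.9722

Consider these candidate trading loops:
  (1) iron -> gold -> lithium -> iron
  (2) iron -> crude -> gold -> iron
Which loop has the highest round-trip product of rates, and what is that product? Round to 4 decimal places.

(1) 0.242 × 0.4779 × 7.851 = 0.90798
(2) 0.2463 × 0.9722 × 3.98 = 0.95302
Highest is cycle (2) at 0.9530 (≤1, no arbitrage).

0.9530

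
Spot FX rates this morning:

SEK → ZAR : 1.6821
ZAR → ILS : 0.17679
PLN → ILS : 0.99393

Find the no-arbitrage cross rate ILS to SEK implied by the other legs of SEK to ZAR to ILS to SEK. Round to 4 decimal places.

3.3627

Known legs of the cycle: 1.6821 × 0.17679 = 0.297378459
For no arbitrage the full-cycle product must be 1, so the missing rate is 1 / 0.297378459 ≈ 3.362718.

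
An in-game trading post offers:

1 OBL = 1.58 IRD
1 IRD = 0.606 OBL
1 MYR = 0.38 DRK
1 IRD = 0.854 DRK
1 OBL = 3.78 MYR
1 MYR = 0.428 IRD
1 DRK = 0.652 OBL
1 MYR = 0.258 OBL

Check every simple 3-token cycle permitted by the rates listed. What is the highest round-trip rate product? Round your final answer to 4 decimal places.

0.9804

MYR→IRD→OBL→MYR: 0.428 × 0.606 × 3.78 = 0.98041
MYR→DRK→OBL→MYR: 0.38 × 0.652 × 3.78 = 0.93653
OBL→IRD→DRK→OBL: 1.58 × 0.854 × 0.652 = 0.87976
Maximum is MYR→IRD→OBL→MYR at 0.9804; no arbitrage — every cycle loses value.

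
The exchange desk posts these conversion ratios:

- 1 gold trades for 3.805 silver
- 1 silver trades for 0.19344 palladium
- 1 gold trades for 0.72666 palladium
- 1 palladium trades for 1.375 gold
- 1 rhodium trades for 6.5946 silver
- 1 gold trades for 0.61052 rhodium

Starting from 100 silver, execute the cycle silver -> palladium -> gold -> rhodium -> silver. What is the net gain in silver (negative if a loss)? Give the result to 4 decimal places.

7.0871

100 silver × 0.19344 = 19.344 palladium
19.344 palladium × 1.375 = 26.598 gold
26.598 gold × 0.61052 = 16.23861096 rhodium
16.23861096 rhodium × 6.5946 = 107.087143836816 silver
Net change: 107.087143836816 − 100 = 7.087143836816 silver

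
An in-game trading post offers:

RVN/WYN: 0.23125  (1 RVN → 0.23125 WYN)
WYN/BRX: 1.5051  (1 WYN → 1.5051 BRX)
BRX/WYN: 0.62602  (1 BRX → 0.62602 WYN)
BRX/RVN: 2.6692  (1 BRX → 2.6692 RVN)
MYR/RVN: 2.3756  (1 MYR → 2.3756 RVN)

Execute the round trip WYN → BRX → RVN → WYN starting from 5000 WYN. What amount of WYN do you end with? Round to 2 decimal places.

5000 WYN × 1.5051 = 7525.5 BRX
7525.5 BRX × 2.6692 = 20087.0646 RVN
20087.0646 RVN × 0.23125 = 4645.13368875 WYN

4645.13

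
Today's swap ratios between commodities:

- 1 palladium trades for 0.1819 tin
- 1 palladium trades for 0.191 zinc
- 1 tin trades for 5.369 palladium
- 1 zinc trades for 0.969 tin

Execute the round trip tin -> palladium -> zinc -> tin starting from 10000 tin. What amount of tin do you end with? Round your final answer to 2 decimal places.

10000 tin × 5.369 = 53690 palladium
53690 palladium × 0.191 = 10254.79 zinc
10254.79 zinc × 0.969 = 9936.89151 tin

9936.89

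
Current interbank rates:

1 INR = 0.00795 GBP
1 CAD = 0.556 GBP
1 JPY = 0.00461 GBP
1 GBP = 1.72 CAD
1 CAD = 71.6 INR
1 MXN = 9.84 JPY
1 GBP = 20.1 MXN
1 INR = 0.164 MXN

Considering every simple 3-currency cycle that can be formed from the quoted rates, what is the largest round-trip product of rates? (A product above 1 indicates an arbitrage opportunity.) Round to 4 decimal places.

0.9791

GBP→CAD→INR→GBP: 1.72 × 71.6 × 0.00795 = 0.97906
GBP→MXN→JPY→GBP: 20.1 × 9.84 × 0.00461 = 0.91178
Maximum is GBP→CAD→INR→GBP at 0.9791; no arbitrage — every cycle loses value.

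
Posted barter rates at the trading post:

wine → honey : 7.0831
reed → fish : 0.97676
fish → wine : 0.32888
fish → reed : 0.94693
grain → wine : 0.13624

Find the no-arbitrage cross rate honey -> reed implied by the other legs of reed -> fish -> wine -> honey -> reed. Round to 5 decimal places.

0.43949

Known legs of the cycle: 0.97676 × 0.32888 × 7.0831 = 2.27535258207328
For no arbitrage the full-cycle product must be 1, so the missing rate is 1 / 2.27535258207328 ≈ 0.4394923.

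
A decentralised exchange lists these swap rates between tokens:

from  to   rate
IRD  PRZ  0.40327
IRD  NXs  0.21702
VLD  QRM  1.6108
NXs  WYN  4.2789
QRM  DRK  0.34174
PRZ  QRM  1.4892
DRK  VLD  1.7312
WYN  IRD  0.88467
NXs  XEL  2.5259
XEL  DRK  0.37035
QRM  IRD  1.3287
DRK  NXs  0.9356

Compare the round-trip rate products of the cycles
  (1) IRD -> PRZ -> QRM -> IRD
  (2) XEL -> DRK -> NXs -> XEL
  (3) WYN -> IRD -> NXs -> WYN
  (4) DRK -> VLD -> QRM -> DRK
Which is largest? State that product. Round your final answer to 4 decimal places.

0.9530

(1) 0.40327 × 1.4892 × 1.3287 = 0.79795
(2) 0.37035 × 0.9356 × 2.5259 = 0.87522
(3) 0.88467 × 0.21702 × 4.2789 = 0.82151
(4) 1.7312 × 1.6108 × 0.34174 = 0.95298
Highest is cycle (4) at 0.9530 (≤1, no arbitrage).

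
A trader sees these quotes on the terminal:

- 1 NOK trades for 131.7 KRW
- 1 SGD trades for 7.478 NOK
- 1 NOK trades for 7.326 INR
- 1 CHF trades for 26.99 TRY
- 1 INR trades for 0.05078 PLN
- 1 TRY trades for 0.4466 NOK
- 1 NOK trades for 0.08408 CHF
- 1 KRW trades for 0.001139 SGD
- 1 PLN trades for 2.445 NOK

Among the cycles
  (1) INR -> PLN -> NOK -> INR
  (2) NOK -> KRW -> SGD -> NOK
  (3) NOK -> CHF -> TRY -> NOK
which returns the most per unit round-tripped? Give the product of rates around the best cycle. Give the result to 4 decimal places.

1.1217

(1) 0.05078 × 2.445 × 7.326 = 0.90957
(2) 131.7 × 0.001139 × 7.478 = 1.12175
(3) 0.08408 × 26.99 × 0.4466 = 1.01348
Highest is cycle (2) at 1.1217 (>1, arbitrage).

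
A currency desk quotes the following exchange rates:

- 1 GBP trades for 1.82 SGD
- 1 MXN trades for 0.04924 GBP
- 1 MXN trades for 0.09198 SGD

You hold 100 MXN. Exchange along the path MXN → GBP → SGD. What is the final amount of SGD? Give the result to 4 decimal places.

100 MXN × 0.04924 = 4.924 GBP
4.924 GBP × 1.82 = 8.96168 SGD

8.9617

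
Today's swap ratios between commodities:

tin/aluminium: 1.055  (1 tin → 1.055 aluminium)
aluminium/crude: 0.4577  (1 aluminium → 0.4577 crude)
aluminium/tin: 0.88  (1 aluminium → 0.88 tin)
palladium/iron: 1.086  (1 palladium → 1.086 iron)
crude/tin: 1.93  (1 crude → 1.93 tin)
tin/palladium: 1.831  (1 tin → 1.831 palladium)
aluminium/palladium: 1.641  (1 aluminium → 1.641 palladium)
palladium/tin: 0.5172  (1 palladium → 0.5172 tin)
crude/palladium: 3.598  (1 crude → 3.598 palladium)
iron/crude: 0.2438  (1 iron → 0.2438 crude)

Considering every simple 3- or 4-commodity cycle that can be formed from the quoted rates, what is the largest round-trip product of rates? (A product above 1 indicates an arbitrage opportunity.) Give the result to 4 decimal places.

iron→crude→palladium→iron: 0.2438 × 3.598 × 1.086 = 0.95263
iron→crude→tin→palladium→iron: 0.2438 × 1.93 × 1.831 × 1.086 = 0.93564
aluminium→crude→tin→aluminium: 0.4577 × 1.93 × 1.055 = 0.93195
aluminium→crude→palladium→tin→aluminium: 0.4577 × 3.598 × 0.5172 × 1.055 = 0.89857
aluminium→palladium→tin→aluminium: 1.641 × 0.5172 × 1.055 = 0.89541
Maximum is iron→crude→palladium→iron at 0.9526; no arbitrage — every cycle loses value.

0.9526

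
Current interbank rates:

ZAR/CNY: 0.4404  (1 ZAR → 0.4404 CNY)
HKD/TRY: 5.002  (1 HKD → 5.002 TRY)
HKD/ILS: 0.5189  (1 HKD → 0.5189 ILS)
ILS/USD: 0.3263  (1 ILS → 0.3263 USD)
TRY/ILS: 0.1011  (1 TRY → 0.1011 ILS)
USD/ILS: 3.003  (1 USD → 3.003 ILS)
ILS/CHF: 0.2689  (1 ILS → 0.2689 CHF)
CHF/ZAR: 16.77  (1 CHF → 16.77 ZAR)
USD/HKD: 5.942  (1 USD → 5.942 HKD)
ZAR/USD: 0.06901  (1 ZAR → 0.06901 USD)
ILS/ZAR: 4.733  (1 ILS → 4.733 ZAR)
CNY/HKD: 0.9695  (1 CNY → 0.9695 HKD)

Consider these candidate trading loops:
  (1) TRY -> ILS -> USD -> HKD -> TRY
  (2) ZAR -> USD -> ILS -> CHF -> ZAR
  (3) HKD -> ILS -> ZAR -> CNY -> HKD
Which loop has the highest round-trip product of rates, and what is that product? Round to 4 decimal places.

(1) 0.1011 × 0.3263 × 5.942 × 5.002 = 0.98049
(2) 0.06901 × 3.003 × 0.2689 × 16.77 = 0.93453
(3) 0.5189 × 4.733 × 0.4404 × 0.9695 = 1.04861
Highest is cycle (3) at 1.0486 (>1, arbitrage).

1.0486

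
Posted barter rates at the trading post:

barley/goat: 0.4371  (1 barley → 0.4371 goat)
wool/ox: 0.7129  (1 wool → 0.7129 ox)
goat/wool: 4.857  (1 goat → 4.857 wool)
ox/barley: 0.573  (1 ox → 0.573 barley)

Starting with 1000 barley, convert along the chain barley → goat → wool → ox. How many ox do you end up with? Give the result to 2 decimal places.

1000 barley × 0.4371 = 437.1 goat
437.1 goat × 4.857 = 2122.9947 wool
2122.9947 wool × 0.7129 = 1513.48292163 ox

1513.48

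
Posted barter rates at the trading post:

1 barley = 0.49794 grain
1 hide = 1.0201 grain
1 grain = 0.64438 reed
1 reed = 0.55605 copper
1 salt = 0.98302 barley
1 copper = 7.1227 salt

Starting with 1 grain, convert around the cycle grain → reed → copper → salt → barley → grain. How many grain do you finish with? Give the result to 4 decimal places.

1 grain × 0.64438 = 0.64438 reed
0.64438 reed × 0.55605 = 0.358307499 copper
0.358307499 copper × 7.1227 = 2.5521168231273 salt
2.5521168231273 salt × 0.98302 = 2.508781879470598446 barley
2.508781879470598446 barley × 0.49794 = 1.24922284906358979020124 grain

1.2492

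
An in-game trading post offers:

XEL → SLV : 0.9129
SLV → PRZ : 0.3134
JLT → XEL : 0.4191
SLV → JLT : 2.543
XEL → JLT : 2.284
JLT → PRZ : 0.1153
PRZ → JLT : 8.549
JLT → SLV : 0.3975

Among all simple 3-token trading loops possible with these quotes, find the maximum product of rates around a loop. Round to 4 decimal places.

PRZ→JLT→SLV→PRZ: 8.549 × 0.3975 × 0.3134 = 1.06500
SLV→JLT→XEL→SLV: 2.543 × 0.4191 × 0.9129 = 0.97294
Maximum is PRZ→JLT→SLV→PRZ at 1.0650; arbitrage exists.

1.0650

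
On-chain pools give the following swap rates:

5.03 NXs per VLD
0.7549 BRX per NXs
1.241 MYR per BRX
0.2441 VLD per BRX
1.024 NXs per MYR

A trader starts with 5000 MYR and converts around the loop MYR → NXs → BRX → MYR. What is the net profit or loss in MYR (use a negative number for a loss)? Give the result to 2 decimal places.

-203.43

5000 MYR × 1.024 = 5120 NXs
5120 NXs × 0.7549 = 3865.088 BRX
3865.088 BRX × 1.241 = 4796.574208 MYR
Net change: 4796.574208 − 5000 = -203.425792 MYR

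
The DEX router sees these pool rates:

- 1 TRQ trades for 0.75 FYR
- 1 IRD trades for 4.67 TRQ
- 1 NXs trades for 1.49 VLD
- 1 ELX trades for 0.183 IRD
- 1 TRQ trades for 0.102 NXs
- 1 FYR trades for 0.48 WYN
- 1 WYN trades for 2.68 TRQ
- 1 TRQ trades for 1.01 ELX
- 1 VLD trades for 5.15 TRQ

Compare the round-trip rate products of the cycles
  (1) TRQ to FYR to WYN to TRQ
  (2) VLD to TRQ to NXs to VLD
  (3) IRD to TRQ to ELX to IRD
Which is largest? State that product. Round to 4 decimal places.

0.9648

(1) 0.75 × 0.48 × 2.68 = 0.96480
(2) 5.15 × 0.102 × 1.49 = 0.78270
(3) 4.67 × 1.01 × 0.183 = 0.86316
Highest is cycle (1) at 0.9648 (≤1, no arbitrage).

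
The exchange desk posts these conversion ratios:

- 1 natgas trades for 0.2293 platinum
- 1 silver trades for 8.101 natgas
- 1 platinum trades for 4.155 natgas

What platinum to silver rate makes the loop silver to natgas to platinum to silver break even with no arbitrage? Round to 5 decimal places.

0.53834

Known legs of the cycle: 8.101 × 0.2293 = 1.8575593
For no arbitrage the full-cycle product must be 1, so the missing rate is 1 / 1.8575593 ≈ 0.5383408.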